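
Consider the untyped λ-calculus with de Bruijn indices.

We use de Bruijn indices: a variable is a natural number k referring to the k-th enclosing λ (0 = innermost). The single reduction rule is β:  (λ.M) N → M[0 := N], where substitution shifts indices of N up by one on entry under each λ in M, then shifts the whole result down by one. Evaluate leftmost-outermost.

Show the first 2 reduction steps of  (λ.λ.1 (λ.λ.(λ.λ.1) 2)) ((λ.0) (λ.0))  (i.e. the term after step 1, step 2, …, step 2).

  start: (λ.λ.1 (λ.λ.(λ.λ.1) 2)) ((λ.0) (λ.0))
  [1] λ.(λ.0) (λ.0) (λ.λ.(λ.λ.1) 2)
  [2] λ.(λ.0) (λ.λ.(λ.λ.1) 2)

Answer: after 2 steps: λ.(λ.0) (λ.λ.(λ.λ.1) 2)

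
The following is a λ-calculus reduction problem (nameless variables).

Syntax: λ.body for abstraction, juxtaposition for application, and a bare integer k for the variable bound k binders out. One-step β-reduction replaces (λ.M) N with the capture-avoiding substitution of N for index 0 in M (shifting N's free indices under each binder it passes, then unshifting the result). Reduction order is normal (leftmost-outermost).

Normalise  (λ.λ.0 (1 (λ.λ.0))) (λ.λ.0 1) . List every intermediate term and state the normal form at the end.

  start: (λ.λ.0 (1 (λ.λ.0))) (λ.λ.0 1)
  →1  λ.0 ((λ.λ.0 1) (λ.λ.0))
  →2  λ.0 (λ.0 (λ.λ.0))

Answer: normal form = λ.0 (λ.0 (λ.λ.0))  (in 2 steps)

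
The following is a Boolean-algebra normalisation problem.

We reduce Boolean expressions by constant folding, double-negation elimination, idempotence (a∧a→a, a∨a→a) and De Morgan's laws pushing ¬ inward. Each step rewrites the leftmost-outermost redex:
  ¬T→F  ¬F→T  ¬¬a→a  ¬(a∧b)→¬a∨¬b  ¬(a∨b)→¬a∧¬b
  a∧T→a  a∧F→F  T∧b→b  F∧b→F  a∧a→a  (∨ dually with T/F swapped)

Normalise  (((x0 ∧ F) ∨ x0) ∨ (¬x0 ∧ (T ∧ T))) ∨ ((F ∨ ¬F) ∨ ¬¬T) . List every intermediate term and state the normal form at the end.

  start: (((x0 ∧ F) ∨ x0) ∨ (¬x0 ∧ (T ∧ T))) ∨ ((F ∨ ¬F) ∨ ¬¬T)
  →1  ((F ∨ x0) ∨ (¬x0 ∧ (T ∧ T))) ∨ ((F ∨ ¬F) ∨ ¬¬T)
  →2  (x0 ∨ (¬x0 ∧ (T ∧ T))) ∨ ((F ∨ ¬F) ∨ ¬¬T)
  →3  (x0 ∨ (¬x0 ∧ T)) ∨ ((F ∨ ¬F) ∨ ¬¬T)
  →4  (x0 ∨ ¬x0) ∨ ((F ∨ ¬F) ∨ ¬¬T)
  →5  (x0 ∨ ¬x0) ∨ (¬F ∨ ¬¬T)
  →6  (x0 ∨ ¬x0) ∨ (T ∨ ¬¬T)
  →7  (x0 ∨ ¬x0) ∨ T
  →8  T

Answer: normal form = T  (in 8 steps)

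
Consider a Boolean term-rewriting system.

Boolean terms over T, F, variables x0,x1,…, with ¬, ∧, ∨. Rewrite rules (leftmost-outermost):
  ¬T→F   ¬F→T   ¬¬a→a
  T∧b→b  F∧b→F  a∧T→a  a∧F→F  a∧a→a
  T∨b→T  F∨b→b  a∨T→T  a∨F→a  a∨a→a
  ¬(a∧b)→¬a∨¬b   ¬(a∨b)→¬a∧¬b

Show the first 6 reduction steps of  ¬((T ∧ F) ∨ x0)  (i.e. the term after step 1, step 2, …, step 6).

Answer: after 6 steps: ¬x0

Derivation:
  start: ¬((T ∧ F) ∨ x0)
  →1  ¬(T ∧ F) ∧ ¬x0
  →2  (¬T ∨ ¬F) ∧ ¬x0
  →3  (F ∨ ¬F) ∧ ¬x0
  →4  ¬F ∧ ¬x0
  →5  T ∧ ¬x0
  →6  ¬x0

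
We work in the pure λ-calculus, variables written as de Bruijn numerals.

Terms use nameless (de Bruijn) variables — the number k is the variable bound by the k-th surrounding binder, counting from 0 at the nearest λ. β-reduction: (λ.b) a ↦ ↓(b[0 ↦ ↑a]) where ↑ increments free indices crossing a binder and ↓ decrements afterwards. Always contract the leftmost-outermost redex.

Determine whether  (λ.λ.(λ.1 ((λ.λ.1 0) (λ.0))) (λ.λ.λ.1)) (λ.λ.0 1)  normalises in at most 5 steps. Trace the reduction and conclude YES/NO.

  start: (λ.λ.(λ.1 ((λ.λ.1 0) (λ.0))) (λ.λ.λ.1)) (λ.λ.0 1)
  step 1: λ.(λ.1 ((λ.λ.1 0) (λ.0))) (λ.λ.λ.1)
  step 2: λ.0 ((λ.λ.1 0) (λ.0))
  step 3: λ.0 (λ.(λ.0) 0)
  step 4: λ.0 (λ.0)

Answer: YES — reaches normal form λ.0 (λ.0) in 4 ≤ 5 steps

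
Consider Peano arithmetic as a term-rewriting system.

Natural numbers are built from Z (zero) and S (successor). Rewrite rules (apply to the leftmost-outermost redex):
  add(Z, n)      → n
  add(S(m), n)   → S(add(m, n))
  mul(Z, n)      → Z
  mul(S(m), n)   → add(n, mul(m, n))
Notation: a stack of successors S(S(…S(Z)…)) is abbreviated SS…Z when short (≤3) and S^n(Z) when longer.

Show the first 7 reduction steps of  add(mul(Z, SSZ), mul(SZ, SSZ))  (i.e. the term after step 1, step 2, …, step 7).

Answer: after 7 steps: SSZ

Derivation:
  start: add(mul(Z, SSZ), mul(SZ, SSZ))
  →1  add(Z, mul(SZ, SSZ))
  →2  mul(SZ, SSZ)
  →3  add(SSZ, mul(Z, SSZ))
  →4  S(add(SZ, mul(Z, SSZ)))
  →5  S(S(add(Z, mul(Z, SSZ))))
  →6  S(S(mul(Z, SSZ)))
  →7  SSZ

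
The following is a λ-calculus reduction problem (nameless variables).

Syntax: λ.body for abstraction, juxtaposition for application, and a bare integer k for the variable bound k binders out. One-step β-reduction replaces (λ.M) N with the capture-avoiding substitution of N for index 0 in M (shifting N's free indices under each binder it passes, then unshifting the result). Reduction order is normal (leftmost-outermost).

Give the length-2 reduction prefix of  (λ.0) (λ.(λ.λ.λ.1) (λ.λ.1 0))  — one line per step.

Answer: after 2 steps: λ.λ.λ.1

Derivation:
  start: (λ.0) (λ.(λ.λ.λ.1) (λ.λ.1 0))
  [1] λ.(λ.λ.λ.1) (λ.λ.1 0)
  [2] λ.λ.λ.1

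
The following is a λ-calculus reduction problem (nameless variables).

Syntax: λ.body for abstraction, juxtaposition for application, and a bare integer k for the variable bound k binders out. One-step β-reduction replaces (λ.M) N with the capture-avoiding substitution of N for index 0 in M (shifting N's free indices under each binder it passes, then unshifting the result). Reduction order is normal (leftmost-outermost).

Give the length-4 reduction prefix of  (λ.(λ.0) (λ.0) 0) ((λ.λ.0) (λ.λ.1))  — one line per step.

Answer: after 4 steps: λ.0

Reduction:
  start: (λ.(λ.0) (λ.0) 0) ((λ.λ.0) (λ.λ.1))
  step 1: (λ.0) (λ.0) ((λ.λ.0) (λ.λ.1))
  step 2: (λ.0) ((λ.λ.0) (λ.λ.1))
  step 3: (λ.λ.0) (λ.λ.1)
  step 4: λ.0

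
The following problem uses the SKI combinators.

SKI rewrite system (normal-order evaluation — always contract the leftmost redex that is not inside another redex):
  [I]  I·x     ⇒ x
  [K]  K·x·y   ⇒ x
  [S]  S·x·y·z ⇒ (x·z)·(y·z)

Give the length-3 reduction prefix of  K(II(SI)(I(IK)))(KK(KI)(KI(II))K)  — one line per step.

  start: K(II(SI)(I(IK)))(KK(KI)(KI(II))K)
  step 1: II(SI)(I(IK))
  step 2: I(SI)(I(IK))
  step 3: SI(I(IK))

Answer: after 3 steps: SI(I(IK))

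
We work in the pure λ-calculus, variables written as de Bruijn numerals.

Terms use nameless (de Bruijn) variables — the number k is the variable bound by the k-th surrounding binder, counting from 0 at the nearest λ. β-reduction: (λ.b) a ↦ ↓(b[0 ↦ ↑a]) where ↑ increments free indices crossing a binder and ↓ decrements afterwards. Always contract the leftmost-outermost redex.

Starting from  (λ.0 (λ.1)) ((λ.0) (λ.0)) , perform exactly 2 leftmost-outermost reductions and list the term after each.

Answer: after 2 steps: (λ.0) (λ.(λ.0) (λ.0))

Derivation:
  start: (λ.0 (λ.1)) ((λ.0) (λ.0))
  [1] (λ.0) (λ.0) (λ.(λ.0) (λ.0))
  [2] (λ.0) (λ.(λ.0) (λ.0))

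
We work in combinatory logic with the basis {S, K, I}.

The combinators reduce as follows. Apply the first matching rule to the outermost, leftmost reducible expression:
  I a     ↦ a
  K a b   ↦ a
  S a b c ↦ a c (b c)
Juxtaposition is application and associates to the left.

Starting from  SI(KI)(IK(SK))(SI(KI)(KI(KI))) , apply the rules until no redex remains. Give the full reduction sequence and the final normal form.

Answer: normal form = SKI  (in 9 steps)

Derivation:
  start: SI(KI)(IK(SK))(SI(KI)(KI(KI)))
  →1  I(IK(SK))(KI(IK(SK)))(SI(KI)(KI(KI)))
  →2  IK(SK)(KI(IK(SK)))(SI(KI)(KI(KI)))
  →3  K(SK)(KI(IK(SK)))(SI(KI)(KI(KI)))
  →4  SK(SI(KI)(KI(KI)))
  →5  SK(I(KI(KI))(KI(KI(KI))))
  →6  SK(KI(KI)(KI(KI(KI))))
  →7  SK(I(KI(KI(KI))))
  →8  SK(KI(KI(KI)))
  →9  SKI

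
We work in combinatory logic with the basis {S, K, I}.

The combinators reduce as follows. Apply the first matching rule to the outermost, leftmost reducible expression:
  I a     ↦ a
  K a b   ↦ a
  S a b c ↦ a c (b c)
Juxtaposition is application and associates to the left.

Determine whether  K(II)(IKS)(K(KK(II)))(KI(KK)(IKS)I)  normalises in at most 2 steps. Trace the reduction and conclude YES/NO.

  start: K(II)(IKS)(K(KK(II)))(KI(KK)(IKS)I)
  [1] II(K(KK(II)))(KI(KK)(IKS)I)
  [2] I(K(KK(II)))(KI(KK)(IKS)I)

Answer: NO — after 2 steps the term is I(K(KK(II)))(KI(KK)(IKS)I), not yet normal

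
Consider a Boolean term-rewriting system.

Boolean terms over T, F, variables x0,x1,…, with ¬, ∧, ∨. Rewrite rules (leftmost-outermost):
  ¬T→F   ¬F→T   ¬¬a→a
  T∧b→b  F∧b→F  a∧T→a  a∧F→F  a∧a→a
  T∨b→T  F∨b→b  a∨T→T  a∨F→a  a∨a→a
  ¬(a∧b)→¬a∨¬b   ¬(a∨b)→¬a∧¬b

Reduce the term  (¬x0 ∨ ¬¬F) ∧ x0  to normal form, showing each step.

Answer: normal form = ¬x0 ∧ x0  (in 2 steps)

Working:
  start: (¬x0 ∨ ¬¬F) ∧ x0
  [1] (¬x0 ∨ F) ∧ x0
  [2] ¬x0 ∧ x0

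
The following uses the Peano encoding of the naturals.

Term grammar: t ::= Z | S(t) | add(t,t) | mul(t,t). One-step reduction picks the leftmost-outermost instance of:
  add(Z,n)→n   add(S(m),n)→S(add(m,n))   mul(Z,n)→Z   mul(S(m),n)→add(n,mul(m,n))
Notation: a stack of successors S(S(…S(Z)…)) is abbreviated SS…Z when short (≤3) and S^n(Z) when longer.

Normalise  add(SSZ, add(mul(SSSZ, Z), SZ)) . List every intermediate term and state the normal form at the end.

Answer: normal form = SSSZ  (in 11 steps)

Reduction:
  start: add(SSZ, add(mul(SSSZ, Z), SZ))
  step 1: S(add(SZ, add(mul(SSSZ, Z), SZ)))
  step 2: S(S(add(Z, add(mul(SSSZ, Z), SZ))))
  step 3: S(S(add(mul(SSSZ, Z), SZ)))
  step 4: S(S(add(add(Z, mul(SSZ, Z)), SZ)))
  step 5: S(S(add(mul(SSZ, Z), SZ)))
  step 6: S(S(add(add(Z, mul(SZ, Z)), SZ)))
  step 7: S(S(add(mul(SZ, Z), SZ)))
  step 8: S(S(add(add(Z, mul(Z, Z)), SZ)))
  step 9: S(S(add(mul(Z, Z), SZ)))
  step 10: S(S(add(Z, SZ)))
  step 11: SSSZ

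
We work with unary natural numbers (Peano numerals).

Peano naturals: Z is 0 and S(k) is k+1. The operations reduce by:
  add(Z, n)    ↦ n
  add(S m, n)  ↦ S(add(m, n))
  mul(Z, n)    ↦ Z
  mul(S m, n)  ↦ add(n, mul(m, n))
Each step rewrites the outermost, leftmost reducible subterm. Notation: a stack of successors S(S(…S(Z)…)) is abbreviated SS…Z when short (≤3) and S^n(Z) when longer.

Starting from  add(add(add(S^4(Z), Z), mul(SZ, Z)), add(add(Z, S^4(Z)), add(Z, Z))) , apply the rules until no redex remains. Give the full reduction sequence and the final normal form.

  start: add(add(add(S^4(Z), Z), mul(SZ, Z)), add(add(Z, S^4(Z)), add(Z, Z)))
  →1  add(add(S(add(SSSZ, Z)), mul(SZ, Z)), add(add(Z, S^4(Z)), add(Z, Z)))
  →2  add(S(add(add(SSSZ, Z), mul(SZ, Z))), add(add(Z, S^4(Z)), add(Z, Z)))
  →3  S(add(add(add(SSSZ, Z), mul(SZ, Z)), add(add(Z, S^4(Z)), add(Z, Z))))
  →4  S(add(add(S(add(SSZ, Z)), mul(SZ, Z)), add(add(Z, S^4(Z)), add(Z, Z))))
  →5  S(add(S(add(add(SSZ, Z), mul(SZ, Z))), add(add(Z, S^4(Z)), add(Z, Z))))
  →6  S(S(add(add(add(SSZ, Z), mul(SZ, Z)), add(add(Z, S^4(Z)), add(Z, Z)))))
  →7  S(S(add(add(S(add(SZ, Z)), mul(SZ, Z)), add(add(Z, S^4(Z)), add(Z, Z)))))
  →8  S(S(add(S(add(add(SZ, Z), mul(SZ, Z))), add(add(Z, S^4(Z)), add(Z, Z)))))
  →9  S(S(S(add(add(add(SZ, Z), mul(SZ, Z)), add(add(Z, S^4(Z)), add(Z, Z))))))
  →10  S(S(S(add(add(S(add(Z, Z)), mul(SZ, Z)), add(add(Z, S^4(Z)), add(Z, Z))))))
  →11  S(S(S(add(S(add(add(Z, Z), mul(SZ, Z))), add(add(Z, S^4(Z)), add(Z, Z))))))
  →12  S(S(S(S(add(add(add(Z, Z), mul(SZ, Z)), add(add(Z, S^4(Z)), add(Z, Z)))))))
  →13  S(S(S(S(add(add(Z, mul(SZ, Z)), add(add(Z, S^4(Z)), add(Z, Z)))))))
  →14  S(S(S(S(add(mul(SZ, Z), add(add(Z, S^4(Z)), add(Z, Z)))))))
  →15  S(S(S(S(add(add(Z, mul(Z, Z)), add(add(Z, S^4(Z)), add(Z, Z)))))))
  →16  S(S(S(S(add(mul(Z, Z), add(add(Z, S^4(Z)), add(Z, Z)))))))
  →17  S(S(S(S(add(Z, add(add(Z, S^4(Z)), add(Z, Z)))))))
  →18  S(S(S(S(add(add(Z, S^4(Z)), add(Z, Z))))))
  →19  S(S(S(S(add(S^4(Z), add(Z, Z))))))
  →20  S(S(S(S(S(add(SSSZ, add(Z, Z)))))))
  →21  S(S(S(S(S(S(add(SSZ, add(Z, Z))))))))
  →22  S(S(S(S(S(S(S(add(SZ, add(Z, Z)))))))))
  →23  S(S(S(S(S(S(S(S(add(Z, add(Z, Z))))))))))
  →24  S(S(S(S(S(S(S(S(add(Z, Z)))))))))
  →25  S^8(Z)

Answer: normal form = S^8(Z)  (in 25 steps)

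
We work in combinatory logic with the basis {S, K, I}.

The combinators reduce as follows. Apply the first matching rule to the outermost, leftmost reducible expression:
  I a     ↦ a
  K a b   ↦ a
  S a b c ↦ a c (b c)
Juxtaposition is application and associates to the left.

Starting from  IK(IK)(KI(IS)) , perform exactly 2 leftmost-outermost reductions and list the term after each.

  start: IK(IK)(KI(IS))
  [1] K(IK)(KI(IS))
  [2] IK

Answer: after 2 steps: IK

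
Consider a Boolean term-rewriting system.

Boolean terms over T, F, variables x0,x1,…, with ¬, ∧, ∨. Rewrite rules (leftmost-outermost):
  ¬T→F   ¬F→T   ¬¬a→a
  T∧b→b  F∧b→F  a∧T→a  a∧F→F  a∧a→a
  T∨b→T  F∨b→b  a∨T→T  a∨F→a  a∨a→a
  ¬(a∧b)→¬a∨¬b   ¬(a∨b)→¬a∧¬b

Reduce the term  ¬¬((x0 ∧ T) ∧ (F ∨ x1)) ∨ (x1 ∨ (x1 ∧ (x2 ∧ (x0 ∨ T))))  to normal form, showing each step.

  start: ¬¬((x0 ∧ T) ∧ (F ∨ x1)) ∨ (x1 ∨ (x1 ∧ (x2 ∧ (x0 ∨ T))))
  step 1: ((x0 ∧ T) ∧ (F ∨ x1)) ∨ (x1 ∨ (x1 ∧ (x2 ∧ (x0 ∨ T))))
  step 2: (x0 ∧ (F ∨ x1)) ∨ (x1 ∨ (x1 ∧ (x2 ∧ (x0 ∨ T))))
  step 3: (x0 ∧ x1) ∨ (x1 ∨ (x1 ∧ (x2 ∧ (x0 ∨ T))))
  step 4: (x0 ∧ x1) ∨ (x1 ∨ (x1 ∧ (x2 ∧ T)))
  step 5: (x0 ∧ x1) ∨ (x1 ∨ (x1 ∧ x2))

Answer: normal form = (x0 ∧ x1) ∨ (x1 ∨ (x1 ∧ x2))  (in 5 steps)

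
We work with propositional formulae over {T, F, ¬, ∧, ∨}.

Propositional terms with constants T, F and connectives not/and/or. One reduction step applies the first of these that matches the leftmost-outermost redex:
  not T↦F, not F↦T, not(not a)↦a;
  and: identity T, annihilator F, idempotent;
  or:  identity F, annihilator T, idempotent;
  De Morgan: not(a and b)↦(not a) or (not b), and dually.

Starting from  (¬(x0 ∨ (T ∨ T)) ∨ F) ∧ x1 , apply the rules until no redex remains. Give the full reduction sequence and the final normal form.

  start: (¬(x0 ∨ (T ∨ T)) ∨ F) ∧ x1
  [1] ¬(x0 ∨ (T ∨ T)) ∧ x1
  [2] (¬x0 ∧ ¬(T ∨ T)) ∧ x1
  [3] (¬x0 ∧ (¬T ∧ ¬T)) ∧ x1
  [4] (¬x0 ∧ ¬T) ∧ x1
  [5] (¬x0 ∧ F) ∧ x1
  [6] F ∧ x1
  [7] F

Answer: normal form = F  (in 7 steps)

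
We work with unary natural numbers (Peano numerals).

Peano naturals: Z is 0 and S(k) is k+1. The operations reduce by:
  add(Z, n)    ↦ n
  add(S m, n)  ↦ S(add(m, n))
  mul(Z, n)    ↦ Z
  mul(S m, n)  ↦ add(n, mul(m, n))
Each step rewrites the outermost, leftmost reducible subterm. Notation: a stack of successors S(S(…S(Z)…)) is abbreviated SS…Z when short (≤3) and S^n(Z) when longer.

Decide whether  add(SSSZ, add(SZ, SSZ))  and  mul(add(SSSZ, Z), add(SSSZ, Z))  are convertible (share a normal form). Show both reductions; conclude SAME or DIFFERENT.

Term A:
  start: add(SSSZ, add(SZ, SSZ))
  [1] S(add(SSZ, add(SZ, SSZ)))
  [2] S(S(add(SZ, add(SZ, SSZ))))
  [3] S(S(S(add(Z, add(SZ, SSZ)))))
  [4] S(S(S(add(SZ, SSZ))))
  [5] S(S(S(S(add(Z, SSZ)))))
  [6] S^6(Z)

Term B:
  start: mul(add(SSSZ, Z), add(SSSZ, Z))
  [1] mul(S(add(SSZ, Z)), add(SSSZ, Z))
  [2] add(add(SSSZ, Z), mul(add(SSZ, Z), add(SSSZ, Z)))
  [3] add(S(add(SSZ, Z)), mul(add(SSZ, Z), add(SSSZ, Z)))
  [4] S(add(add(SSZ, Z), mul(add(SSZ, Z), add(SSSZ, Z))))
  [5] S(add(S(add(SZ, Z)), mul(add(SSZ, Z), add(SSSZ, Z))))
  [6] S(S(add(add(SZ, Z), mul(add(SSZ, Z), add(SSSZ, Z)))))
  [7] S(S(add(S(add(Z, Z)), mul(add(SSZ, Z), add(SSSZ, Z)))))
  [8] S(S(S(add(add(Z, Z), mul(add(SSZ, Z), add(SSSZ, Z))))))
  [9] S(S(S(add(Z, mul(add(SSZ, Z), add(SSSZ, Z))))))
  [10] S(S(S(mul(add(SSZ, Z), add(SSSZ, Z)))))
  [11] S(S(S(mul(S(add(SZ, Z)), add(SSSZ, Z)))))
  [12] S(S(S(add(add(SSSZ, Z), mul(add(SZ, Z), add(SSSZ, Z))))))
  [13] S(S(S(add(S(add(SSZ, Z)), mul(add(SZ, Z), add(SSSZ, Z))))))
  [14] S(S(S(S(add(add(SSZ, Z), mul(add(SZ, Z), add(SSSZ, Z)))))))
  [15] S(S(S(S(add(S(add(SZ, Z)), mul(add(SZ, Z), add(SSSZ, Z)))))))
  [16] S(S(S(S(S(add(add(SZ, Z), mul(add(SZ, Z), add(SSSZ, Z))))))))
  [17] S(S(S(S(S(add(S(add(Z, Z)), mul(add(SZ, Z), add(SSSZ, Z))))))))
  [18] S(S(S(S(S(S(add(add(Z, Z), mul(add(SZ, Z), add(SSSZ, Z)))))))))
  [19] S(S(S(S(S(S(add(Z, mul(add(SZ, Z), add(SSSZ, Z)))))))))
  [20] S(S(S(S(S(S(mul(add(SZ, Z), add(SSSZ, Z))))))))
  [21] S(S(S(S(S(S(mul(S(add(Z, Z)), add(SSSZ, Z))))))))
  [22] S(S(S(S(S(S(add(add(SSSZ, Z), mul(add(Z, Z), add(SSSZ, Z)))))))))
  [23] S(S(S(S(S(S(add(S(add(SSZ, Z)), mul(add(Z, Z), add(SSSZ, Z)))))))))
  [24] S(S(S(S(S(S(S(add(add(SSZ, Z), mul(add(Z, Z), add(SSSZ, Z))))))))))
  [25] S(S(S(S(S(S(S(add(S(add(SZ, Z)), mul(add(Z, Z), add(SSSZ, Z))))))))))
  [26] S(S(S(S(S(S(S(S(add(add(SZ, Z), mul(add(Z, Z), add(SSSZ, Z)))))))))))
  [27] S(S(S(S(S(S(S(S(add(S(add(Z, Z)), mul(add(Z, Z), add(SSSZ, Z)))))))))))
  [28] S(S(S(S(S(S(S(S(S(add(add(Z, Z), mul(add(Z, Z), add(SSSZ, Z))))))))))))
  [29] S(S(S(S(S(S(S(S(S(add(Z, mul(add(Z, Z), add(SSSZ, Z))))))))))))
  [30] S(S(S(S(S(S(S(S(S(mul(add(Z, Z), add(SSSZ, Z)))))))))))
  [31] S(S(S(S(S(S(S(S(S(mul(Z, add(SSSZ, Z)))))))))))
  [32] S^9(Z)

Answer: DIFFERENT — A ⇓ S^6(Z), B ⇓ S^9(Z)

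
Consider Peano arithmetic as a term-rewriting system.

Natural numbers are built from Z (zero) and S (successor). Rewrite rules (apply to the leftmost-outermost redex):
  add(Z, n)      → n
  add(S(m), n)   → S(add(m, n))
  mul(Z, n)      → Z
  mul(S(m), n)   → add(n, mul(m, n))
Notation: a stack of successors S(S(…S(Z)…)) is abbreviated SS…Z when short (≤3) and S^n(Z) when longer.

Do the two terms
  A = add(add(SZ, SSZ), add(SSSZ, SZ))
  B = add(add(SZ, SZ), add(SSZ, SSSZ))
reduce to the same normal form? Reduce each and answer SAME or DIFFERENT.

Answer: SAME — A ⇓ S^7(Z), B ⇓ S^7(Z)

Derivation:
Term A:
  start: add(add(SZ, SSZ), add(SSSZ, SZ))
  [1] add(S(add(Z, SSZ)), add(SSSZ, SZ))
  [2] S(add(add(Z, SSZ), add(SSSZ, SZ)))
  [3] S(add(SSZ, add(SSSZ, SZ)))
  [4] S(S(add(SZ, add(SSSZ, SZ))))
  [5] S(S(S(add(Z, add(SSSZ, SZ)))))
  [6] S(S(S(add(SSSZ, SZ))))
  [7] S(S(S(S(add(SSZ, SZ)))))
  [8] S(S(S(S(S(add(SZ, SZ))))))
  [9] S(S(S(S(S(S(add(Z, SZ)))))))
  [10] S^7(Z)

Term B:
  start: add(add(SZ, SZ), add(SSZ, SSSZ))
  [1] add(S(add(Z, SZ)), add(SSZ, SSSZ))
  [2] S(add(add(Z, SZ), add(SSZ, SSSZ)))
  [3] S(add(SZ, add(SSZ, SSSZ)))
  [4] S(S(add(Z, add(SSZ, SSSZ))))
  [5] S(S(add(SSZ, SSSZ)))
  [6] S(S(S(add(SZ, SSSZ))))
  [7] S(S(S(S(add(Z, SSSZ)))))
  [8] S^7(Z)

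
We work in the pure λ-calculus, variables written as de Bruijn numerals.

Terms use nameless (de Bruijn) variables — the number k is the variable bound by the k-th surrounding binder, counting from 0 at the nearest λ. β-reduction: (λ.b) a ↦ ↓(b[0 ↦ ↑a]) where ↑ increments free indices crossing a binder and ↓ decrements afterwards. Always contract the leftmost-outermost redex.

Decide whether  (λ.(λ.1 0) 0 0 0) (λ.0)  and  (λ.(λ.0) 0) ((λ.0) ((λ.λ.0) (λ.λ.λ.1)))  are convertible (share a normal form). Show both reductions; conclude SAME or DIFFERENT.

Term A:
  start: (λ.(λ.1 0) 0 0 0) (λ.0)
  step 1: (λ.(λ.0) 0) (λ.0) (λ.0) (λ.0)
  step 2: (λ.0) (λ.0) (λ.0) (λ.0)
  step 3: (λ.0) (λ.0) (λ.0)
  step 4: (λ.0) (λ.0)
  step 5: λ.0

Term B:
  start: (λ.(λ.0) 0) ((λ.0) ((λ.λ.0) (λ.λ.λ.1)))
  step 1: (λ.0) ((λ.0) ((λ.λ.0) (λ.λ.λ.1)))
  step 2: (λ.0) ((λ.λ.0) (λ.λ.λ.1))
  step 3: (λ.λ.0) (λ.λ.λ.1)
  step 4: λ.0

Answer: SAME — A ⇓ λ.0, B ⇓ λ.0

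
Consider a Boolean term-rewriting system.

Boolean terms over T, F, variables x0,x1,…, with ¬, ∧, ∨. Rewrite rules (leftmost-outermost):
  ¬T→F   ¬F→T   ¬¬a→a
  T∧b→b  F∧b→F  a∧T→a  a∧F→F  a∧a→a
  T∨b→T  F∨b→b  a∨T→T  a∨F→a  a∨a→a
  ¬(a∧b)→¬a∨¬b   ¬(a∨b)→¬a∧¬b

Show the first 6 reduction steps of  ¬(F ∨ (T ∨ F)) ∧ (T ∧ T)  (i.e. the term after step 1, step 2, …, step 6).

Answer: after 6 steps: F ∧ (T ∧ T)

Derivation:
  start: ¬(F ∨ (T ∨ F)) ∧ (T ∧ T)
  [1] (¬F ∧ ¬(T ∨ F)) ∧ (T ∧ T)
  [2] (T ∧ ¬(T ∨ F)) ∧ (T ∧ T)
  [3] ¬(T ∨ F) ∧ (T ∧ T)
  [4] (¬T ∧ ¬F) ∧ (T ∧ T)
  [5] (F ∧ ¬F) ∧ (T ∧ T)
  [6] F ∧ (T ∧ T)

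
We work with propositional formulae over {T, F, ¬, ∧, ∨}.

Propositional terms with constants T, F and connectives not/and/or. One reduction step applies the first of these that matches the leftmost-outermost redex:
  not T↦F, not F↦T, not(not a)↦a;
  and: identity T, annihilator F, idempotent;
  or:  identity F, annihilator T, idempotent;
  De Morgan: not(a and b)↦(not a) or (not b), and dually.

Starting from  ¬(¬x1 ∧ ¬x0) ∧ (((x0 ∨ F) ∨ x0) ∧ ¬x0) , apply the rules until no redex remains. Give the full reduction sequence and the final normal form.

  start: ¬(¬x1 ∧ ¬x0) ∧ (((x0 ∨ F) ∨ x0) ∧ ¬x0)
  [1] (¬¬x1 ∨ ¬¬x0) ∧ (((x0 ∨ F) ∨ x0) ∧ ¬x0)
  [2] (x1 ∨ ¬¬x0) ∧ (((x0 ∨ F) ∨ x0) ∧ ¬x0)
  [3] (x1 ∨ x0) ∧ (((x0 ∨ F) ∨ x0) ∧ ¬x0)
  [4] (x1 ∨ x0) ∧ ((x0 ∨ x0) ∧ ¬x0)
  [5] (x1 ∨ x0) ∧ (x0 ∧ ¬x0)

Answer: normal form = (x1 ∨ x0) ∧ (x0 ∧ ¬x0)  (in 5 steps)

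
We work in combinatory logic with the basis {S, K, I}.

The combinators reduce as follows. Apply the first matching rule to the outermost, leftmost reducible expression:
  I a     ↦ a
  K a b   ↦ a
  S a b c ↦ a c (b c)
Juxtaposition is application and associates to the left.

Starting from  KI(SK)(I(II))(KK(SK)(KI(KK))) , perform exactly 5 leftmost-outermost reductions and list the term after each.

  start: KI(SK)(I(II))(KK(SK)(KI(KK)))
  step 1: I(I(II))(KK(SK)(KI(KK)))
  step 2: I(II)(KK(SK)(KI(KK)))
  step 3: II(KK(SK)(KI(KK)))
  step 4: I(KK(SK)(KI(KK)))
  step 5: KK(SK)(KI(KK))

Answer: after 5 steps: KK(SK)(KI(KK))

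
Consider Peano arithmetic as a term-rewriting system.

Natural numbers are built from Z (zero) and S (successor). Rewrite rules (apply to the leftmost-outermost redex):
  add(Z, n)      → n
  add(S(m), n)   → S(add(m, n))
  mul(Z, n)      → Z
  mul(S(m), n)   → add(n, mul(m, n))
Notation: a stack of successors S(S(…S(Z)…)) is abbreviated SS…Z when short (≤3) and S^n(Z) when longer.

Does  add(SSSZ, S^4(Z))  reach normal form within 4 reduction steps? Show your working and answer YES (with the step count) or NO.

  start: add(SSSZ, S^4(Z))
  step 1: S(add(SSZ, S^4(Z)))
  step 2: S(S(add(SZ, S^4(Z))))
  step 3: S(S(S(add(Z, S^4(Z)))))
  step 4: S^7(Z)

Answer: YES — reaches normal form S^7(Z) in 4 ≤ 4 steps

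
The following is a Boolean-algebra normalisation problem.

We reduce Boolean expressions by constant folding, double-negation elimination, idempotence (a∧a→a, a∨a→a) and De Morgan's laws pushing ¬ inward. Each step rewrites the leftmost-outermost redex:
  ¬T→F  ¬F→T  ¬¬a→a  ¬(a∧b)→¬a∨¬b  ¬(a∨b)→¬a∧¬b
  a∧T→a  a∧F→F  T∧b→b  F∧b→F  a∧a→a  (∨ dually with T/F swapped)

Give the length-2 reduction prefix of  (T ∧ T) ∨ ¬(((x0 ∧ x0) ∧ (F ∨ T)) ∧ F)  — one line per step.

  start: (T ∧ T) ∨ ¬(((x0 ∧ x0) ∧ (F ∨ T)) ∧ F)
  [1] T ∨ ¬(((x0 ∧ x0) ∧ (F ∨ T)) ∧ F)
  [2] T

Answer: after 2 steps: T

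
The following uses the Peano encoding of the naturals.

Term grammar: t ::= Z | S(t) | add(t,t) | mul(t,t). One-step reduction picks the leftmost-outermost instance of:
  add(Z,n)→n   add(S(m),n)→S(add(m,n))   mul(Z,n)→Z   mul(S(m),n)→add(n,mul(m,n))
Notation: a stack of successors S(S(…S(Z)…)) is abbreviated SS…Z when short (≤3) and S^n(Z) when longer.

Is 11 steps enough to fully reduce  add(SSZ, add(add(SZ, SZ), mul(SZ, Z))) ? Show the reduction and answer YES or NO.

  start: add(SSZ, add(add(SZ, SZ), mul(SZ, Z)))
  step 1: S(add(SZ, add(add(SZ, SZ), mul(SZ, Z))))
  step 2: S(S(add(Z, add(add(SZ, SZ), mul(SZ, Z)))))
  step 3: S(S(add(add(SZ, SZ), mul(SZ, Z))))
  step 4: S(S(add(S(add(Z, SZ)), mul(SZ, Z))))
  step 5: S(S(S(add(add(Z, SZ), mul(SZ, Z)))))
  step 6: S(S(S(add(SZ, mul(SZ, Z)))))
  step 7: S(S(S(S(add(Z, mul(SZ, Z))))))
  step 8: S(S(S(S(mul(SZ, Z)))))
  step 9: S(S(S(S(add(Z, mul(Z, Z))))))
  step 10: S(S(S(S(mul(Z, Z)))))
  step 11: S^4(Z)

Answer: YES — reaches normal form S^4(Z) in 11 ≤ 11 steps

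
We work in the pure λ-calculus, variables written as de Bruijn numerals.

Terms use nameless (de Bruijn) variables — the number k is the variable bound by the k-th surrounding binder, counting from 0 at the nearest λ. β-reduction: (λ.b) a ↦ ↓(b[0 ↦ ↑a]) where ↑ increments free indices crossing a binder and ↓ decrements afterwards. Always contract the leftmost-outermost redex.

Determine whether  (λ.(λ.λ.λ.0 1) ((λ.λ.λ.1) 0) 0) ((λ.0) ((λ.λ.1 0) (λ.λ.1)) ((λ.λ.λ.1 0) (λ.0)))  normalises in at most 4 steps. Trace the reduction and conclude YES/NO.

  start: (λ.(λ.λ.λ.0 1) ((λ.λ.λ.1) 0) 0) ((λ.0) ((λ.λ.1 0) (λ.λ.1)) ((λ.λ.λ.1 0) (λ.0)))
  [1] (λ.λ.λ.0 1) ((λ.λ.λ.1) ((λ.0) ((λ.λ.1 0) (λ.λ.1)) ((λ.λ.λ.1 0) (λ.0)))) ((λ.0) ((λ.λ.1 0) (λ.λ.1)) ((λ.λ.λ.1 0) (λ.0)))
  [2] (λ.λ.0 1) ((λ.0) ((λ.λ.1 0) (λ.λ.1)) ((λ.λ.λ.1 0) (λ.0)))
  [3] λ.0 ((λ.0) ((λ.λ.1 0) (λ.λ.1)) ((λ.λ.λ.1 0) (λ.0)))
  [4] λ.0 ((λ.λ.1 0) (λ.λ.1) ((λ.λ.λ.1 0) (λ.0)))

Answer: NO — after 4 steps the term is λ.0 ((λ.λ.1 0) (λ.λ.1) ((λ.λ.λ.1 0) (λ.0))), not yet normal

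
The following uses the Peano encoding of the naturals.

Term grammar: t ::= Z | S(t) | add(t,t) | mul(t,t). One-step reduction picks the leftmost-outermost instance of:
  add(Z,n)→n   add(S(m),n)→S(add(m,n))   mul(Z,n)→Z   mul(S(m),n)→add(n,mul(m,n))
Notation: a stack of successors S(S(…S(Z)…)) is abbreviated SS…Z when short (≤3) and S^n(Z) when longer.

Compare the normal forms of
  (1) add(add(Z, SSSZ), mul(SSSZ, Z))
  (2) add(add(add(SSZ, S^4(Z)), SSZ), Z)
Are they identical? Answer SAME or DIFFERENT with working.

Answer: DIFFERENT — A ⇓ SSSZ, B ⇓ S^8(Z)

Derivation:
Term A:
  start: add(add(Z, SSSZ), mul(SSSZ, Z))
  →1  add(SSSZ, mul(SSSZ, Z))
  →2  S(add(SSZ, mul(SSSZ, Z)))
  →3  S(S(add(SZ, mul(SSSZ, Z))))
  →4  S(S(S(add(Z, mul(SSSZ, Z)))))
  →5  S(S(S(mul(SSSZ, Z))))
  →6  S(S(S(add(Z, mul(SSZ, Z)))))
  →7  S(S(S(mul(SSZ, Z))))
  →8  S(S(S(add(Z, mul(SZ, Z)))))
  →9  S(S(S(mul(SZ, Z))))
  →10  S(S(S(add(Z, mul(Z, Z)))))
  →11  S(S(S(mul(Z, Z))))
  →12  SSSZ

Term B:
  start: add(add(add(SSZ, S^4(Z)), SSZ), Z)
  →1  add(add(S(add(SZ, S^4(Z))), SSZ), Z)
  →2  add(S(add(add(SZ, S^4(Z)), SSZ)), Z)
  →3  S(add(add(add(SZ, S^4(Z)), SSZ), Z))
  →4  S(add(add(S(add(Z, S^4(Z))), SSZ), Z))
  →5  S(add(S(add(add(Z, S^4(Z)), SSZ)), Z))
  →6  S(S(add(add(add(Z, S^4(Z)), SSZ), Z)))
  →7  S(S(add(add(S^4(Z), SSZ), Z)))
  →8  S(S(add(S(add(SSSZ, SSZ)), Z)))
  →9  S(S(S(add(add(SSSZ, SSZ), Z))))
  →10  S(S(S(add(S(add(SSZ, SSZ)), Z))))
  →11  S(S(S(S(add(add(SSZ, SSZ), Z)))))
  →12  S(S(S(S(add(S(add(SZ, SSZ)), Z)))))
  →13  S(S(S(S(S(add(add(SZ, SSZ), Z))))))
  →14  S(S(S(S(S(add(S(add(Z, SSZ)), Z))))))
  →15  S(S(S(S(S(S(add(add(Z, SSZ), Z)))))))
  →16  S(S(S(S(S(S(add(SSZ, Z)))))))
  →17  S(S(S(S(S(S(S(add(SZ, Z))))))))
  →18  S(S(S(S(S(S(S(S(add(Z, Z)))))))))
  →19  S^8(Z)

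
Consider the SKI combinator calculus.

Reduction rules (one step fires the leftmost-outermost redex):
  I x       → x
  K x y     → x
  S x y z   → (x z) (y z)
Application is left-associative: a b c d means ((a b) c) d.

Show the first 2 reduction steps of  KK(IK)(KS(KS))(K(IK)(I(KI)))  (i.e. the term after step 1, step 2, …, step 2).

  start: KK(IK)(KS(KS))(K(IK)(I(KI)))
  [1] K(KS(KS))(K(IK)(I(KI)))
  [2] KS(KS)

Answer: after 2 steps: KS(KS)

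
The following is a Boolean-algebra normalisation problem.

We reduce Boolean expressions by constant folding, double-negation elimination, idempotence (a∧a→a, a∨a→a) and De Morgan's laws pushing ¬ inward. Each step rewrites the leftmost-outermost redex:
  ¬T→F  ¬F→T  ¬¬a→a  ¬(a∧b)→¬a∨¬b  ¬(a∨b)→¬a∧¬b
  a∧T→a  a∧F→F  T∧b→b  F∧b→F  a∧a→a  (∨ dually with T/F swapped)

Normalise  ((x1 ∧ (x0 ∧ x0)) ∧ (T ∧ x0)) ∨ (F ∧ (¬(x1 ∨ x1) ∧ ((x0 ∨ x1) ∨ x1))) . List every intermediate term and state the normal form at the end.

  start: ((x1 ∧ (x0 ∧ x0)) ∧ (T ∧ x0)) ∨ (F ∧ (¬(x1 ∨ x1) ∧ ((x0 ∨ x1) ∨ x1)))
  step 1: ((x1 ∧ x0) ∧ (T ∧ x0)) ∨ (F ∧ (¬(x1 ∨ x1) ∧ ((x0 ∨ x1) ∨ x1)))
  step 2: ((x1 ∧ x0) ∧ x0) ∨ (F ∧ (¬(x1 ∨ x1) ∧ ((x0 ∨ x1) ∨ x1)))
  step 3: ((x1 ∧ x0) ∧ x0) ∨ F
  step 4: (x1 ∧ x0) ∧ x0

Answer: normal form = (x1 ∧ x0) ∧ x0  (in 4 steps)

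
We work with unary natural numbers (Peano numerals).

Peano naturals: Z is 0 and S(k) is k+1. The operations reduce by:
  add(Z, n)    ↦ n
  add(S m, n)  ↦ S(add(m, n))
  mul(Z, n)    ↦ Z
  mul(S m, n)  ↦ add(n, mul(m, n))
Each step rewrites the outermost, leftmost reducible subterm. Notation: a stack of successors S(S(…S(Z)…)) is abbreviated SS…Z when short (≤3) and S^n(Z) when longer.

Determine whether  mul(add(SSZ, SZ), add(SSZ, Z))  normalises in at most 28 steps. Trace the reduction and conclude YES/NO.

  start: mul(add(SSZ, SZ), add(SSZ, Z))
  →1  mul(S(add(SZ, SZ)), add(SSZ, Z))
  →2  add(add(SSZ, Z), mul(add(SZ, SZ), add(SSZ, Z)))
  →3  add(S(add(SZ, Z)), mul(add(SZ, SZ), add(SSZ, Z)))
  →4  S(add(add(SZ, Z), mul(add(SZ, SZ), add(SSZ, Z))))
  →5  S(add(S(add(Z, Z)), mul(add(SZ, SZ), add(SSZ, Z))))
  →6  S(S(add(add(Z, Z), mul(add(SZ, SZ), add(SSZ, Z)))))
  →7  S(S(add(Z, mul(add(SZ, SZ), add(SSZ, Z)))))
  →8  S(S(mul(add(SZ, SZ), add(SSZ, Z))))
  →9  S(S(mul(S(add(Z, SZ)), add(SSZ, Z))))
  →10  S(S(add(add(SSZ, Z), mul(add(Z, SZ), add(SSZ, Z)))))
  →11  S(S(add(S(add(SZ, Z)), mul(add(Z, SZ), add(SSZ, Z)))))
  →12  S(S(S(add(add(SZ, Z), mul(add(Z, SZ), add(SSZ, Z))))))
  →13  S(S(S(add(S(add(Z, Z)), mul(add(Z, SZ), add(SSZ, Z))))))
  →14  S(S(S(S(add(add(Z, Z), mul(add(Z, SZ), add(SSZ, Z)))))))
  →15  S(S(S(S(add(Z, mul(add(Z, SZ), add(SSZ, Z)))))))
  →16  S(S(S(S(mul(add(Z, SZ), add(SSZ, Z))))))
  →17  S(S(S(S(mul(SZ, add(SSZ, Z))))))
  →18  S(S(S(S(add(add(SSZ, Z), mul(Z, add(SSZ, Z)))))))
  →19  S(S(S(S(add(S(add(SZ, Z)), mul(Z, add(SSZ, Z)))))))
  →20  S(S(S(S(S(add(add(SZ, Z), mul(Z, add(SSZ, Z))))))))
  →21  S(S(S(S(S(add(S(add(Z, Z)), mul(Z, add(SSZ, Z))))))))
  →22  S(S(S(S(S(S(add(add(Z, Z), mul(Z, add(SSZ, Z)))))))))
  →23  S(S(S(S(S(S(add(Z, mul(Z, add(SSZ, Z)))))))))
  →24  S(S(S(S(S(S(mul(Z, add(SSZ, Z))))))))
  →25  S^6(Z)

Answer: YES — reaches normal form S^6(Z) in 25 ≤ 28 steps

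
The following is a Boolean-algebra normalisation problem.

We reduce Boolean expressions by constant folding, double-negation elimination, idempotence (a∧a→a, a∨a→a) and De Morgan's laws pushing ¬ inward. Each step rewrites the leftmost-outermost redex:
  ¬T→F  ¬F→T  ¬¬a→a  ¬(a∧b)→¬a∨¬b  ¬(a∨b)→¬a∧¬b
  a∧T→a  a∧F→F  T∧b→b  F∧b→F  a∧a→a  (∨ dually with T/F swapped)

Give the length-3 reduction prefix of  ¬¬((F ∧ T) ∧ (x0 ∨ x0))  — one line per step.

  start: ¬¬((F ∧ T) ∧ (x0 ∨ x0))
  step 1: (F ∧ T) ∧ (x0 ∨ x0)
  step 2: F ∧ (x0 ∨ x0)
  step 3: F

Answer: after 3 steps: F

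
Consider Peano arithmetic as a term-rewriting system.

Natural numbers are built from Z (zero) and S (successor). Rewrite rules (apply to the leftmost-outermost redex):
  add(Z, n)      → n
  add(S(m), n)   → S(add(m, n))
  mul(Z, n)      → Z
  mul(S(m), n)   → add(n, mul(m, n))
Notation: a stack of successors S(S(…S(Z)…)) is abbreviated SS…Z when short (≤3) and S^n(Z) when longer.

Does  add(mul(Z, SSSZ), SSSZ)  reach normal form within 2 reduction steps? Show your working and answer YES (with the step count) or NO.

Answer: YES — reaches normal form SSSZ in 2 ≤ 2 steps

Derivation:
  start: add(mul(Z, SSSZ), SSSZ)
  →1  add(Z, SSSZ)
  →2  SSSZ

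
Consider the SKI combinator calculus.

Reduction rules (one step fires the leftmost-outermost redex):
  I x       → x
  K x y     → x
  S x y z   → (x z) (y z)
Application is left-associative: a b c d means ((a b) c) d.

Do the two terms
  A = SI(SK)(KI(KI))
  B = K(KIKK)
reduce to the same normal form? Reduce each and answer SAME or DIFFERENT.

Term A:
  start: SI(SK)(KI(KI))
  →1  I(KI(KI))(SK(KI(KI)))
  →2  KI(KI)(SK(KI(KI)))
  →3  I(SK(KI(KI)))
  →4  SK(KI(KI))
  →5  SKI

Term B:
  start: K(KIKK)
  →1  K(IK)
  →2  KK

Answer: DIFFERENT — A ⇓ SKI, B ⇓ KK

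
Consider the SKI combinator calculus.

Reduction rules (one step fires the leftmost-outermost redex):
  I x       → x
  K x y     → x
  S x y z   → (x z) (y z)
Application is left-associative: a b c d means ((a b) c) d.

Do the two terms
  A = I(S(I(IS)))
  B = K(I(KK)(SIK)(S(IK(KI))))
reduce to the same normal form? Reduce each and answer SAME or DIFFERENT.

Term A:
  start: I(S(I(IS)))
  →1  S(I(IS))
  →2  S(IS)
  →3  SS

Term B:
  start: K(I(KK)(SIK)(S(IK(KI))))
  →1  K(KK(SIK)(S(IK(KI))))
  →2  K(K(S(IK(KI))))
  →3  K(K(S(K(KI))))

Answer: DIFFERENT — A ⇓ SS, B ⇓ K(K(S(K(KI))))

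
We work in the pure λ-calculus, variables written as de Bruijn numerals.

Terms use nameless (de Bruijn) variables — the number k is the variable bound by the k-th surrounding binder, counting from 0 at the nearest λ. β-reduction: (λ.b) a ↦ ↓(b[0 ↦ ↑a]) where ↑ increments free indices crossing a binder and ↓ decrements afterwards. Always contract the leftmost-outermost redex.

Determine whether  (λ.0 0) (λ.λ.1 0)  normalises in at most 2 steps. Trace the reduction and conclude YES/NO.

Answer: NO — after 2 steps the term is λ.(λ.λ.1 0) 0, not yet normal

Working:
  start: (λ.0 0) (λ.λ.1 0)
  [1] (λ.λ.1 0) (λ.λ.1 0)
  [2] λ.(λ.λ.1 0) 0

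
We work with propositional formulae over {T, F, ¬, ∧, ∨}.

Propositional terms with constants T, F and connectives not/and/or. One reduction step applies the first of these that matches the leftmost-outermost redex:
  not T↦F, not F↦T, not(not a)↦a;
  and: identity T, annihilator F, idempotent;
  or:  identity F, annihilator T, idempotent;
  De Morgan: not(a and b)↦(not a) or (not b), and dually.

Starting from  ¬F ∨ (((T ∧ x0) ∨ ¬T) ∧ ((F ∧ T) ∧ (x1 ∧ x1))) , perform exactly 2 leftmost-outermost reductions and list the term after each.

Answer: after 2 steps: T

Working:
  start: ¬F ∨ (((T ∧ x0) ∨ ¬T) ∧ ((F ∧ T) ∧ (x1 ∧ x1)))
  step 1: T ∨ (((T ∧ x0) ∨ ¬T) ∧ ((F ∧ T) ∧ (x1 ∧ x1)))
  step 2: T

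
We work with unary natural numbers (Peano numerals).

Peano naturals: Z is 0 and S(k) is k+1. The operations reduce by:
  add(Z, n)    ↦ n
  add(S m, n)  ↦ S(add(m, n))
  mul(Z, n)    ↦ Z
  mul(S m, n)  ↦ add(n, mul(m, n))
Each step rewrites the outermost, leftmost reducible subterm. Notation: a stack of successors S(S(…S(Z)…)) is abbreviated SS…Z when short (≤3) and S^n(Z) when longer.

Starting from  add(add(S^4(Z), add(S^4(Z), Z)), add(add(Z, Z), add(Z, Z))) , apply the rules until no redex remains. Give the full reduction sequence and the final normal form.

  start: add(add(S^4(Z), add(S^4(Z), Z)), add(add(Z, Z), add(Z, Z)))
  →1  add(S(add(SSSZ, add(S^4(Z), Z))), add(add(Z, Z), add(Z, Z)))
  →2  S(add(add(SSSZ, add(S^4(Z), Z)), add(add(Z, Z), add(Z, Z))))
  →3  S(add(S(add(SSZ, add(S^4(Z), Z))), add(add(Z, Z), add(Z, Z))))
  →4  S(S(add(add(SSZ, add(S^4(Z), Z)), add(add(Z, Z), add(Z, Z)))))
  →5  S(S(add(S(add(SZ, add(S^4(Z), Z))), add(add(Z, Z), add(Z, Z)))))
  →6  S(S(S(add(add(SZ, add(S^4(Z), Z)), add(add(Z, Z), add(Z, Z))))))
  →7  S(S(S(add(S(add(Z, add(S^4(Z), Z))), add(add(Z, Z), add(Z, Z))))))
  →8  S(S(S(S(add(add(Z, add(S^4(Z), Z)), add(add(Z, Z), add(Z, Z)))))))
  →9  S(S(S(S(add(add(S^4(Z), Z), add(add(Z, Z), add(Z, Z)))))))
  →10  S(S(S(S(add(S(add(SSSZ, Z)), add(add(Z, Z), add(Z, Z)))))))
  →11  S(S(S(S(S(add(add(SSSZ, Z), add(add(Z, Z), add(Z, Z))))))))
  →12  S(S(S(S(S(add(S(add(SSZ, Z)), add(add(Z, Z), add(Z, Z))))))))
  →13  S(S(S(S(S(S(add(add(SSZ, Z), add(add(Z, Z), add(Z, Z)))))))))
  →14  S(S(S(S(S(S(add(S(add(SZ, Z)), add(add(Z, Z), add(Z, Z)))))))))
  →15  S(S(S(S(S(S(S(add(add(SZ, Z), add(add(Z, Z), add(Z, Z))))))))))
  →16  S(S(S(S(S(S(S(add(S(add(Z, Z)), add(add(Z, Z), add(Z, Z))))))))))
  →17  S(S(S(S(S(S(S(S(add(add(Z, Z), add(add(Z, Z), add(Z, Z)))))))))))
  →18  S(S(S(S(S(S(S(S(add(Z, add(add(Z, Z), add(Z, Z)))))))))))
  →19  S(S(S(S(S(S(S(S(add(add(Z, Z), add(Z, Z))))))))))
  →20  S(S(S(S(S(S(S(S(add(Z, add(Z, Z))))))))))
  →21  S(S(S(S(S(S(S(S(add(Z, Z)))))))))
  →22  S^8(Z)

Answer: normal form = S^8(Z)  (in 22 steps)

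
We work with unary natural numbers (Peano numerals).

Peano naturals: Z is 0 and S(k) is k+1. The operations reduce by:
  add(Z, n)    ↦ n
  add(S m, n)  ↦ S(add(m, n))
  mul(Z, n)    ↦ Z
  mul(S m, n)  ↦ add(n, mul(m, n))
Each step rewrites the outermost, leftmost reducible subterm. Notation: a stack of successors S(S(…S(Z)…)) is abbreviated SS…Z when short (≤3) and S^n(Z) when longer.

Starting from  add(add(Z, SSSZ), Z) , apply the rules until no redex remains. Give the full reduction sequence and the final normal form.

Answer: normal form = SSSZ  (in 5 steps)

Reduction:
  start: add(add(Z, SSSZ), Z)
  step 1: add(SSSZ, Z)
  step 2: S(add(SSZ, Z))
  step 3: S(S(add(SZ, Z)))
  step 4: S(S(S(add(Z, Z))))
  step 5: SSSZ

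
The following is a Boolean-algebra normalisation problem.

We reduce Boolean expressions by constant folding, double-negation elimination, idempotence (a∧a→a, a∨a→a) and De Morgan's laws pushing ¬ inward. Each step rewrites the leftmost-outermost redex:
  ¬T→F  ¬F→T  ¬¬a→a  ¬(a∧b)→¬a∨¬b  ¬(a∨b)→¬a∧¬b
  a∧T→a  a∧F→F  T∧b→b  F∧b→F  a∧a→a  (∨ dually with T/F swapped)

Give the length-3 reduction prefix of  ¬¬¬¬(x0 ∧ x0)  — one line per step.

Answer: after 3 steps: x0

Working:
  start: ¬¬¬¬(x0 ∧ x0)
  step 1: ¬¬(x0 ∧ x0)
  step 2: x0 ∧ x0
  step 3: x0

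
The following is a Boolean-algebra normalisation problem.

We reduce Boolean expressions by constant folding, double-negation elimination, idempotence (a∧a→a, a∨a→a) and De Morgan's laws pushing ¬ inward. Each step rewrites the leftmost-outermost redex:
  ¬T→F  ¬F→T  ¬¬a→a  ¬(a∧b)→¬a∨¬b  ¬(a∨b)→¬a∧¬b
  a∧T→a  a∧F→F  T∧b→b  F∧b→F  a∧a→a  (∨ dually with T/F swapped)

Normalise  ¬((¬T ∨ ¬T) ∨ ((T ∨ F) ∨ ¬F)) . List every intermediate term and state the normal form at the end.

  start: ¬((¬T ∨ ¬T) ∨ ((T ∨ F) ∨ ¬F))
  step 1: ¬(¬T ∨ ¬T) ∧ ¬((T ∨ F) ∨ ¬F)
  step 2: (¬¬T ∧ ¬¬T) ∧ ¬((T ∨ F) ∨ ¬F)
  step 3: ¬¬T ∧ ¬((T ∨ F) ∨ ¬F)
  step 4: T ∧ ¬((T ∨ F) ∨ ¬F)
  step 5: ¬((T ∨ F) ∨ ¬F)
  step 6: ¬(T ∨ F) ∧ ¬¬F
  step 7: (¬T ∧ ¬F) ∧ ¬¬F
  step 8: (F ∧ ¬F) ∧ ¬¬F
  step 9: F ∧ ¬¬F
  step 10: F

Answer: normal form = F  (in 10 steps)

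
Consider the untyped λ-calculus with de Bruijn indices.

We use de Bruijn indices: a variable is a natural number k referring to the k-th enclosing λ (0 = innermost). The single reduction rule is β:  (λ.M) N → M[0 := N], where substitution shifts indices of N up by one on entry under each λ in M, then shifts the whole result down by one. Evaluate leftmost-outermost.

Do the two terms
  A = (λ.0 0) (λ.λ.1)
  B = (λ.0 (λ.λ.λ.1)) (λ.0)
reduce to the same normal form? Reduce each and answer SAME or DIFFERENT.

Answer: SAME — A ⇓ λ.λ.λ.1, B ⇓ λ.λ.λ.1

Reduction:
Term A:
  start: (λ.0 0) (λ.λ.1)
  →1  (λ.λ.1) (λ.λ.1)
  →2  λ.λ.λ.1

Term B:
  start: (λ.0 (λ.λ.λ.1)) (λ.0)
  →1  (λ.0) (λ.λ.λ.1)
  →2  λ.λ.λ.1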